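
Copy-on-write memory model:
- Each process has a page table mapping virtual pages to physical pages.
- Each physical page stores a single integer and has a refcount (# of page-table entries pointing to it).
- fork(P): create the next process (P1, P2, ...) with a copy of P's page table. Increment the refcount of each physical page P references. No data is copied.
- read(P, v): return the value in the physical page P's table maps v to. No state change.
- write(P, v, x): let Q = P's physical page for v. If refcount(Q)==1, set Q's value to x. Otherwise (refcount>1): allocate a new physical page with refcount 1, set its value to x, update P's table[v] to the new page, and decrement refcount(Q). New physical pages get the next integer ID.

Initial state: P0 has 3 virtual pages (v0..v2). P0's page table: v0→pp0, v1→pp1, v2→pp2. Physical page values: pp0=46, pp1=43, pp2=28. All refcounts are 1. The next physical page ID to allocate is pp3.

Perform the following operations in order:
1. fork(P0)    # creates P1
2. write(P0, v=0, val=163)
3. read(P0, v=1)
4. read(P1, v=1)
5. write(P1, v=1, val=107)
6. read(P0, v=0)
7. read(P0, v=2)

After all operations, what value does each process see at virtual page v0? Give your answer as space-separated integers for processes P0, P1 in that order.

Answer: 163 46

Derivation:
Op 1: fork(P0) -> P1. 3 ppages; refcounts: pp0:2 pp1:2 pp2:2
Op 2: write(P0, v0, 163). refcount(pp0)=2>1 -> COPY to pp3. 4 ppages; refcounts: pp0:1 pp1:2 pp2:2 pp3:1
Op 3: read(P0, v1) -> 43. No state change.
Op 4: read(P1, v1) -> 43. No state change.
Op 5: write(P1, v1, 107). refcount(pp1)=2>1 -> COPY to pp4. 5 ppages; refcounts: pp0:1 pp1:1 pp2:2 pp3:1 pp4:1
Op 6: read(P0, v0) -> 163. No state change.
Op 7: read(P0, v2) -> 28. No state change.
P0: v0 -> pp3 = 163
P1: v0 -> pp0 = 46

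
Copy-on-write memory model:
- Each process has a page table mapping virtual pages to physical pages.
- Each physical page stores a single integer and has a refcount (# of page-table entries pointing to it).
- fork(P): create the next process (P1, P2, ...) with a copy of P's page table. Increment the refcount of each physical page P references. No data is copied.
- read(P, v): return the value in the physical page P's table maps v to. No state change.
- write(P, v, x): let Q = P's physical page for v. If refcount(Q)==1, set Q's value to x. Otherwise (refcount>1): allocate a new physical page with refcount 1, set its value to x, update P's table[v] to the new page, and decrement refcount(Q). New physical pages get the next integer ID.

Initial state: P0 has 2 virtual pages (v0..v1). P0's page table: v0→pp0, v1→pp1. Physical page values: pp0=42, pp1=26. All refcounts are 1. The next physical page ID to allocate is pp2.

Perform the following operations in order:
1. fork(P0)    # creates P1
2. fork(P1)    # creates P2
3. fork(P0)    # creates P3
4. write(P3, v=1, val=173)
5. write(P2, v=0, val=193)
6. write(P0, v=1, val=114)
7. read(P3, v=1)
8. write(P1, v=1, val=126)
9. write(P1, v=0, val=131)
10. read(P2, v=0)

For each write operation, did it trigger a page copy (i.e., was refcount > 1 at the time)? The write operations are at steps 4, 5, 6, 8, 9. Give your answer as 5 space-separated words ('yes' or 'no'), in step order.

Op 1: fork(P0) -> P1. 2 ppages; refcounts: pp0:2 pp1:2
Op 2: fork(P1) -> P2. 2 ppages; refcounts: pp0:3 pp1:3
Op 3: fork(P0) -> P3. 2 ppages; refcounts: pp0:4 pp1:4
Op 4: write(P3, v1, 173). refcount(pp1)=4>1 -> COPY to pp2. 3 ppages; refcounts: pp0:4 pp1:3 pp2:1
Op 5: write(P2, v0, 193). refcount(pp0)=4>1 -> COPY to pp3. 4 ppages; refcounts: pp0:3 pp1:3 pp2:1 pp3:1
Op 6: write(P0, v1, 114). refcount(pp1)=3>1 -> COPY to pp4. 5 ppages; refcounts: pp0:3 pp1:2 pp2:1 pp3:1 pp4:1
Op 7: read(P3, v1) -> 173. No state change.
Op 8: write(P1, v1, 126). refcount(pp1)=2>1 -> COPY to pp5. 6 ppages; refcounts: pp0:3 pp1:1 pp2:1 pp3:1 pp4:1 pp5:1
Op 9: write(P1, v0, 131). refcount(pp0)=3>1 -> COPY to pp6. 7 ppages; refcounts: pp0:2 pp1:1 pp2:1 pp3:1 pp4:1 pp5:1 pp6:1
Op 10: read(P2, v0) -> 193. No state change.

yes yes yes yes yes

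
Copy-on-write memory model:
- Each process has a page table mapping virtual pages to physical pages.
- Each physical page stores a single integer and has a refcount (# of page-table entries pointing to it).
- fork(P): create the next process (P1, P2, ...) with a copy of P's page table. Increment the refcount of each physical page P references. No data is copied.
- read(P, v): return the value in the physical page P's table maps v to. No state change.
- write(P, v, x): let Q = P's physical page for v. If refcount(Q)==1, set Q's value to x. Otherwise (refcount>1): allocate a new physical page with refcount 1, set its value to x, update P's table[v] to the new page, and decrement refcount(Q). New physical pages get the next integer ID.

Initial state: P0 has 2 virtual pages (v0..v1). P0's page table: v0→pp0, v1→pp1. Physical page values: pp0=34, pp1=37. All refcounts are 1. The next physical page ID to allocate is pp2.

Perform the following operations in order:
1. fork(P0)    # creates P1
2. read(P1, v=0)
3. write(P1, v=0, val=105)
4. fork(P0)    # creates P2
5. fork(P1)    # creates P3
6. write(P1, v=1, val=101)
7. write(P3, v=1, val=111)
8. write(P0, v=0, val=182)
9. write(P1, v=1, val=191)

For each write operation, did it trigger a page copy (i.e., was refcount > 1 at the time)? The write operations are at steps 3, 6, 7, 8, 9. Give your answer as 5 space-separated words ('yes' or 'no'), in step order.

Op 1: fork(P0) -> P1. 2 ppages; refcounts: pp0:2 pp1:2
Op 2: read(P1, v0) -> 34. No state change.
Op 3: write(P1, v0, 105). refcount(pp0)=2>1 -> COPY to pp2. 3 ppages; refcounts: pp0:1 pp1:2 pp2:1
Op 4: fork(P0) -> P2. 3 ppages; refcounts: pp0:2 pp1:3 pp2:1
Op 5: fork(P1) -> P3. 3 ppages; refcounts: pp0:2 pp1:4 pp2:2
Op 6: write(P1, v1, 101). refcount(pp1)=4>1 -> COPY to pp3. 4 ppages; refcounts: pp0:2 pp1:3 pp2:2 pp3:1
Op 7: write(P3, v1, 111). refcount(pp1)=3>1 -> COPY to pp4. 5 ppages; refcounts: pp0:2 pp1:2 pp2:2 pp3:1 pp4:1
Op 8: write(P0, v0, 182). refcount(pp0)=2>1 -> COPY to pp5. 6 ppages; refcounts: pp0:1 pp1:2 pp2:2 pp3:1 pp4:1 pp5:1
Op 9: write(P1, v1, 191). refcount(pp3)=1 -> write in place. 6 ppages; refcounts: pp0:1 pp1:2 pp2:2 pp3:1 pp4:1 pp5:1

yes yes yes yes no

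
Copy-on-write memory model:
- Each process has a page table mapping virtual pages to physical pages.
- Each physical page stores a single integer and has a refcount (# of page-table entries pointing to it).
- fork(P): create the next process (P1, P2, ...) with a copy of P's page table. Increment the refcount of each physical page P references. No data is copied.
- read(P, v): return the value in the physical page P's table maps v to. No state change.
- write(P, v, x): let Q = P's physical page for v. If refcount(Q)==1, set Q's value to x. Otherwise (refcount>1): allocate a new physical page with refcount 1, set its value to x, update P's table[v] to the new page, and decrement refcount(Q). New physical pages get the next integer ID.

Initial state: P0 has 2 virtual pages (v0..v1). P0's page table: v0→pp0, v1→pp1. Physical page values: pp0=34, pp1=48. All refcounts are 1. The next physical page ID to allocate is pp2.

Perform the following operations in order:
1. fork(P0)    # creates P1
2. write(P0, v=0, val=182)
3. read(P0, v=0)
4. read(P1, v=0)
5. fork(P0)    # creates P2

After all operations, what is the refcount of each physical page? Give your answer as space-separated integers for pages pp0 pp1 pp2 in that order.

Op 1: fork(P0) -> P1. 2 ppages; refcounts: pp0:2 pp1:2
Op 2: write(P0, v0, 182). refcount(pp0)=2>1 -> COPY to pp2. 3 ppages; refcounts: pp0:1 pp1:2 pp2:1
Op 3: read(P0, v0) -> 182. No state change.
Op 4: read(P1, v0) -> 34. No state change.
Op 5: fork(P0) -> P2. 3 ppages; refcounts: pp0:1 pp1:3 pp2:2

Answer: 1 3 2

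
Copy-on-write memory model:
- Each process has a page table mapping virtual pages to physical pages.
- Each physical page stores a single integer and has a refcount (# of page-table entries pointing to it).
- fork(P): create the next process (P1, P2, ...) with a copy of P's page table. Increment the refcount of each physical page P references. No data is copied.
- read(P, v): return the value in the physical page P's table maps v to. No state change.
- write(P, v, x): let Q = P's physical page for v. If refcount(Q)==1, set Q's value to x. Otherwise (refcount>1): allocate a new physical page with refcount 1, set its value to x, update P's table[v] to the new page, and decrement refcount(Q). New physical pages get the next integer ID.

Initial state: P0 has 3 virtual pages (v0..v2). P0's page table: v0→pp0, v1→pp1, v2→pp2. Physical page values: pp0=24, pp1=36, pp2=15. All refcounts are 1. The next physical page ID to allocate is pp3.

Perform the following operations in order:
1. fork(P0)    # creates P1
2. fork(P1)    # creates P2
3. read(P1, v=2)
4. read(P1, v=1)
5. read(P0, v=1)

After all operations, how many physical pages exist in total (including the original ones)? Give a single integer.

Op 1: fork(P0) -> P1. 3 ppages; refcounts: pp0:2 pp1:2 pp2:2
Op 2: fork(P1) -> P2. 3 ppages; refcounts: pp0:3 pp1:3 pp2:3
Op 3: read(P1, v2) -> 15. No state change.
Op 4: read(P1, v1) -> 36. No state change.
Op 5: read(P0, v1) -> 36. No state change.

Answer: 3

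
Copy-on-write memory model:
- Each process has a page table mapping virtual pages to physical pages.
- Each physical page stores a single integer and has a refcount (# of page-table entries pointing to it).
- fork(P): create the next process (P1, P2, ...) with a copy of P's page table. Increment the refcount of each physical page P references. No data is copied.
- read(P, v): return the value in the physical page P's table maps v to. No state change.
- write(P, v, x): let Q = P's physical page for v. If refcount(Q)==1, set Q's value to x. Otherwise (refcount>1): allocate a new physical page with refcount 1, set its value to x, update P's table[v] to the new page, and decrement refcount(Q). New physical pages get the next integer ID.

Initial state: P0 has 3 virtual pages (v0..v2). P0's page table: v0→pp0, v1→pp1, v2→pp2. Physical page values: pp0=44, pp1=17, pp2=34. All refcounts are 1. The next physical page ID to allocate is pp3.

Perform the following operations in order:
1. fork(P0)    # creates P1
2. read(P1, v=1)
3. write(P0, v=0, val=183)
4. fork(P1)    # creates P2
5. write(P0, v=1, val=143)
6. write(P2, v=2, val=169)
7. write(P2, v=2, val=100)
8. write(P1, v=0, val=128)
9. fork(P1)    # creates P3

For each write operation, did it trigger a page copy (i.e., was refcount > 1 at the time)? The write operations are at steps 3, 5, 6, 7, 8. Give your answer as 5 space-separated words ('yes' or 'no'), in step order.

Op 1: fork(P0) -> P1. 3 ppages; refcounts: pp0:2 pp1:2 pp2:2
Op 2: read(P1, v1) -> 17. No state change.
Op 3: write(P0, v0, 183). refcount(pp0)=2>1 -> COPY to pp3. 4 ppages; refcounts: pp0:1 pp1:2 pp2:2 pp3:1
Op 4: fork(P1) -> P2. 4 ppages; refcounts: pp0:2 pp1:3 pp2:3 pp3:1
Op 5: write(P0, v1, 143). refcount(pp1)=3>1 -> COPY to pp4. 5 ppages; refcounts: pp0:2 pp1:2 pp2:3 pp3:1 pp4:1
Op 6: write(P2, v2, 169). refcount(pp2)=3>1 -> COPY to pp5. 6 ppages; refcounts: pp0:2 pp1:2 pp2:2 pp3:1 pp4:1 pp5:1
Op 7: write(P2, v2, 100). refcount(pp5)=1 -> write in place. 6 ppages; refcounts: pp0:2 pp1:2 pp2:2 pp3:1 pp4:1 pp5:1
Op 8: write(P1, v0, 128). refcount(pp0)=2>1 -> COPY to pp6. 7 ppages; refcounts: pp0:1 pp1:2 pp2:2 pp3:1 pp4:1 pp5:1 pp6:1
Op 9: fork(P1) -> P3. 7 ppages; refcounts: pp0:1 pp1:3 pp2:3 pp3:1 pp4:1 pp5:1 pp6:2

yes yes yes no yes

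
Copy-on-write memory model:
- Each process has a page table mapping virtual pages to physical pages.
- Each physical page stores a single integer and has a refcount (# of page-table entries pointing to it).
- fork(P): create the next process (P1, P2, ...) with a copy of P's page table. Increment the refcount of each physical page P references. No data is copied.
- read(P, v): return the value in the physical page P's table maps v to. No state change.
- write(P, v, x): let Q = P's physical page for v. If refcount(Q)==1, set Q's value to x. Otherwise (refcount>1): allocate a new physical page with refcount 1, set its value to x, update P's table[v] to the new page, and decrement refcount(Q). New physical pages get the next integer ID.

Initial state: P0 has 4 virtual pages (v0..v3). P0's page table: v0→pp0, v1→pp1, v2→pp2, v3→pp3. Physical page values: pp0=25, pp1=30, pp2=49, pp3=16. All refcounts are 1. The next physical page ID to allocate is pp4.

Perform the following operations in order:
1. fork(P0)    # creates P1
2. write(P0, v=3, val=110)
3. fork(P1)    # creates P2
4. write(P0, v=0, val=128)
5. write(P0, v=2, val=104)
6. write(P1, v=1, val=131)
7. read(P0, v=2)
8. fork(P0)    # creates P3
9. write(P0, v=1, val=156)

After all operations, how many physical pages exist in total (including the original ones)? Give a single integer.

Op 1: fork(P0) -> P1. 4 ppages; refcounts: pp0:2 pp1:2 pp2:2 pp3:2
Op 2: write(P0, v3, 110). refcount(pp3)=2>1 -> COPY to pp4. 5 ppages; refcounts: pp0:2 pp1:2 pp2:2 pp3:1 pp4:1
Op 3: fork(P1) -> P2. 5 ppages; refcounts: pp0:3 pp1:3 pp2:3 pp3:2 pp4:1
Op 4: write(P0, v0, 128). refcount(pp0)=3>1 -> COPY to pp5. 6 ppages; refcounts: pp0:2 pp1:3 pp2:3 pp3:2 pp4:1 pp5:1
Op 5: write(P0, v2, 104). refcount(pp2)=3>1 -> COPY to pp6. 7 ppages; refcounts: pp0:2 pp1:3 pp2:2 pp3:2 pp4:1 pp5:1 pp6:1
Op 6: write(P1, v1, 131). refcount(pp1)=3>1 -> COPY to pp7. 8 ppages; refcounts: pp0:2 pp1:2 pp2:2 pp3:2 pp4:1 pp5:1 pp6:1 pp7:1
Op 7: read(P0, v2) -> 104. No state change.
Op 8: fork(P0) -> P3. 8 ppages; refcounts: pp0:2 pp1:3 pp2:2 pp3:2 pp4:2 pp5:2 pp6:2 pp7:1
Op 9: write(P0, v1, 156). refcount(pp1)=3>1 -> COPY to pp8. 9 ppages; refcounts: pp0:2 pp1:2 pp2:2 pp3:2 pp4:2 pp5:2 pp6:2 pp7:1 pp8:1

Answer: 9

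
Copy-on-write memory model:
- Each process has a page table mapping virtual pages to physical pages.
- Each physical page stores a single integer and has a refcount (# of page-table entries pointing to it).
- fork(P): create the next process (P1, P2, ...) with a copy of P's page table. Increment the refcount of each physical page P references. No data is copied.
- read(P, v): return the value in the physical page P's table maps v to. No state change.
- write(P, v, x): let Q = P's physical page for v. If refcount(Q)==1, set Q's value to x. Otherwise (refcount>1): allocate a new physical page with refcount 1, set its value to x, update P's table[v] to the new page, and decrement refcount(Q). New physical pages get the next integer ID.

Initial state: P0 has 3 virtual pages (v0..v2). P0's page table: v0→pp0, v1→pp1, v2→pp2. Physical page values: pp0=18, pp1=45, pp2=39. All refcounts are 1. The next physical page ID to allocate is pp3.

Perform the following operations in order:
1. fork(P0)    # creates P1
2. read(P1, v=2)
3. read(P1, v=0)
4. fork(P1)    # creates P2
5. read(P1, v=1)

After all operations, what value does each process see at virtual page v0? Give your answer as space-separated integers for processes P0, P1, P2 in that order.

Answer: 18 18 18

Derivation:
Op 1: fork(P0) -> P1. 3 ppages; refcounts: pp0:2 pp1:2 pp2:2
Op 2: read(P1, v2) -> 39. No state change.
Op 3: read(P1, v0) -> 18. No state change.
Op 4: fork(P1) -> P2. 3 ppages; refcounts: pp0:3 pp1:3 pp2:3
Op 5: read(P1, v1) -> 45. No state change.
P0: v0 -> pp0 = 18
P1: v0 -> pp0 = 18
P2: v0 -> pp0 = 18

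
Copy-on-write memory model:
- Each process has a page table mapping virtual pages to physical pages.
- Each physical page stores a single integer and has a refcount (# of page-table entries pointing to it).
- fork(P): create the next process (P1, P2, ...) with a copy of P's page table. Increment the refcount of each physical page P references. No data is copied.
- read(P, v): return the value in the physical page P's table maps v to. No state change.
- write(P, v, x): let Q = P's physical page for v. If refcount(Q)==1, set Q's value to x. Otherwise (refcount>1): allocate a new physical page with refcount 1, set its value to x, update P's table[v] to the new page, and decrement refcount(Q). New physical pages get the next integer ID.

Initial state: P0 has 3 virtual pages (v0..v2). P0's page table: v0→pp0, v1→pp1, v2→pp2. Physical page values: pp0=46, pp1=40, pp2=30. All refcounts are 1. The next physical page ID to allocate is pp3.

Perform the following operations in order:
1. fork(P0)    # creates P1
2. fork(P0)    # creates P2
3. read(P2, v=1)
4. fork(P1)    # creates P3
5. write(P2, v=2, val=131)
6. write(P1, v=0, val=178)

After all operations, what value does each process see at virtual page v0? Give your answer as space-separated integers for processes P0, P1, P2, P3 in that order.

Answer: 46 178 46 46

Derivation:
Op 1: fork(P0) -> P1. 3 ppages; refcounts: pp0:2 pp1:2 pp2:2
Op 2: fork(P0) -> P2. 3 ppages; refcounts: pp0:3 pp1:3 pp2:3
Op 3: read(P2, v1) -> 40. No state change.
Op 4: fork(P1) -> P3. 3 ppages; refcounts: pp0:4 pp1:4 pp2:4
Op 5: write(P2, v2, 131). refcount(pp2)=4>1 -> COPY to pp3. 4 ppages; refcounts: pp0:4 pp1:4 pp2:3 pp3:1
Op 6: write(P1, v0, 178). refcount(pp0)=4>1 -> COPY to pp4. 5 ppages; refcounts: pp0:3 pp1:4 pp2:3 pp3:1 pp4:1
P0: v0 -> pp0 = 46
P1: v0 -> pp4 = 178
P2: v0 -> pp0 = 46
P3: v0 -> pp0 = 46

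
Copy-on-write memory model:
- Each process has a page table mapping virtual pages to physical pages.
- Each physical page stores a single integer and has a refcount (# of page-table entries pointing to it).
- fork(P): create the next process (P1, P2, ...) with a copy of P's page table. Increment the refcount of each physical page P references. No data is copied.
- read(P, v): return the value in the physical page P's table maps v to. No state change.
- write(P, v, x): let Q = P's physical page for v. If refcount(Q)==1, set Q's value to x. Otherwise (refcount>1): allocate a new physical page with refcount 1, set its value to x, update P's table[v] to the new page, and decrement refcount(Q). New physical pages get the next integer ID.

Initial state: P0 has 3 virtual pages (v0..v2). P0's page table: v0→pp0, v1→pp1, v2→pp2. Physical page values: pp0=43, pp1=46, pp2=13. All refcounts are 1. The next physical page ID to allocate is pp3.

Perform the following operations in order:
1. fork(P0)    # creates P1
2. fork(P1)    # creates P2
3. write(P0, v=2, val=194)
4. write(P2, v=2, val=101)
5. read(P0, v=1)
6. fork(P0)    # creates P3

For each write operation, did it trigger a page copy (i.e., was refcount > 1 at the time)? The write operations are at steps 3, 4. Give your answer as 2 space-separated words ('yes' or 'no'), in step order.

Op 1: fork(P0) -> P1. 3 ppages; refcounts: pp0:2 pp1:2 pp2:2
Op 2: fork(P1) -> P2. 3 ppages; refcounts: pp0:3 pp1:3 pp2:3
Op 3: write(P0, v2, 194). refcount(pp2)=3>1 -> COPY to pp3. 4 ppages; refcounts: pp0:3 pp1:3 pp2:2 pp3:1
Op 4: write(P2, v2, 101). refcount(pp2)=2>1 -> COPY to pp4. 5 ppages; refcounts: pp0:3 pp1:3 pp2:1 pp3:1 pp4:1
Op 5: read(P0, v1) -> 46. No state change.
Op 6: fork(P0) -> P3. 5 ppages; refcounts: pp0:4 pp1:4 pp2:1 pp3:2 pp4:1

yes yes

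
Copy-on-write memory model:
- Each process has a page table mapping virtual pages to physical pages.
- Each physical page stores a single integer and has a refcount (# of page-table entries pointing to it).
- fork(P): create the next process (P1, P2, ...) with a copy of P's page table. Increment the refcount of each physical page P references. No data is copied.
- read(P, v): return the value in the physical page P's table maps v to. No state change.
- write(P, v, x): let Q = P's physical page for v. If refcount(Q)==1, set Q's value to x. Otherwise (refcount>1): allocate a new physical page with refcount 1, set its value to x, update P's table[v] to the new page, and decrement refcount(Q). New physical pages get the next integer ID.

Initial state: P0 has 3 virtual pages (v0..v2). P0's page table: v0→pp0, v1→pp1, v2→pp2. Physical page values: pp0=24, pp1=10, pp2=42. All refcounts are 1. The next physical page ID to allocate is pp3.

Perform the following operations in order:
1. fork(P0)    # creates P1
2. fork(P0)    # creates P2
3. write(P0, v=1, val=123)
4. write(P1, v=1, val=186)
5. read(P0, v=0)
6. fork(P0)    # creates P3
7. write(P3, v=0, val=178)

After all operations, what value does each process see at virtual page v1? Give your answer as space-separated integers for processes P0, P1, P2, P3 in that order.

Answer: 123 186 10 123

Derivation:
Op 1: fork(P0) -> P1. 3 ppages; refcounts: pp0:2 pp1:2 pp2:2
Op 2: fork(P0) -> P2. 3 ppages; refcounts: pp0:3 pp1:3 pp2:3
Op 3: write(P0, v1, 123). refcount(pp1)=3>1 -> COPY to pp3. 4 ppages; refcounts: pp0:3 pp1:2 pp2:3 pp3:1
Op 4: write(P1, v1, 186). refcount(pp1)=2>1 -> COPY to pp4. 5 ppages; refcounts: pp0:3 pp1:1 pp2:3 pp3:1 pp4:1
Op 5: read(P0, v0) -> 24. No state change.
Op 6: fork(P0) -> P3. 5 ppages; refcounts: pp0:4 pp1:1 pp2:4 pp3:2 pp4:1
Op 7: write(P3, v0, 178). refcount(pp0)=4>1 -> COPY to pp5. 6 ppages; refcounts: pp0:3 pp1:1 pp2:4 pp3:2 pp4:1 pp5:1
P0: v1 -> pp3 = 123
P1: v1 -> pp4 = 186
P2: v1 -> pp1 = 10
P3: v1 -> pp3 = 123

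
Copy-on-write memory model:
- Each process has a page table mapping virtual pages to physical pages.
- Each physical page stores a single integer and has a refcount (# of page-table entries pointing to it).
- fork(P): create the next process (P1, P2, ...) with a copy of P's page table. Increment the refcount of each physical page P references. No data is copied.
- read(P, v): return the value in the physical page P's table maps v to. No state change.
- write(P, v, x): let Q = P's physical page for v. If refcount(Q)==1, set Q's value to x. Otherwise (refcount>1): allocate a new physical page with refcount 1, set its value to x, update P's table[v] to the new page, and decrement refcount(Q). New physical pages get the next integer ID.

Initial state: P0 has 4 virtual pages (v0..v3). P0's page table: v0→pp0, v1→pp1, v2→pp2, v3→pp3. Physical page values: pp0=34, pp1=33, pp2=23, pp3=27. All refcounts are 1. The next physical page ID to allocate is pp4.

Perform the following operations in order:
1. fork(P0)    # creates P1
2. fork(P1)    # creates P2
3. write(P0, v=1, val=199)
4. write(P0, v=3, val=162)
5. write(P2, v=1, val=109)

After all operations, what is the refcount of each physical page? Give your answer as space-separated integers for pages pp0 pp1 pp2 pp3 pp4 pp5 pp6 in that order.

Op 1: fork(P0) -> P1. 4 ppages; refcounts: pp0:2 pp1:2 pp2:2 pp3:2
Op 2: fork(P1) -> P2. 4 ppages; refcounts: pp0:3 pp1:3 pp2:3 pp3:3
Op 3: write(P0, v1, 199). refcount(pp1)=3>1 -> COPY to pp4. 5 ppages; refcounts: pp0:3 pp1:2 pp2:3 pp3:3 pp4:1
Op 4: write(P0, v3, 162). refcount(pp3)=3>1 -> COPY to pp5. 6 ppages; refcounts: pp0:3 pp1:2 pp2:3 pp3:2 pp4:1 pp5:1
Op 5: write(P2, v1, 109). refcount(pp1)=2>1 -> COPY to pp6. 7 ppages; refcounts: pp0:3 pp1:1 pp2:3 pp3:2 pp4:1 pp5:1 pp6:1

Answer: 3 1 3 2 1 1 1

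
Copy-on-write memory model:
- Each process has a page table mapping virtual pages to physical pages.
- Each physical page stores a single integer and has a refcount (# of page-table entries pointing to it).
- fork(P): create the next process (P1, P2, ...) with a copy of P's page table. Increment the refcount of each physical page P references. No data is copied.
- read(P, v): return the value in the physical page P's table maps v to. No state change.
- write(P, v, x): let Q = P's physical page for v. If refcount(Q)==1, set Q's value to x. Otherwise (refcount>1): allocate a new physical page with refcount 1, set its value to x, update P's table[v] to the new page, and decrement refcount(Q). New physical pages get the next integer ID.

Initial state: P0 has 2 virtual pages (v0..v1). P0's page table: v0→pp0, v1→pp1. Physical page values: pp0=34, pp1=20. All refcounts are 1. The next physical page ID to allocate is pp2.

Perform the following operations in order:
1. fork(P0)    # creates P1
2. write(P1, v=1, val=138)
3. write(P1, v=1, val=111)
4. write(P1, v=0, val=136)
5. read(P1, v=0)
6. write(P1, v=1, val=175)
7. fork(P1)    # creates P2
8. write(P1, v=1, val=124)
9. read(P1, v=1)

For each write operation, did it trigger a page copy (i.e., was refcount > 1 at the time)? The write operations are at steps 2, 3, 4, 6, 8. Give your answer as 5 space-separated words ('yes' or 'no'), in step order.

Op 1: fork(P0) -> P1. 2 ppages; refcounts: pp0:2 pp1:2
Op 2: write(P1, v1, 138). refcount(pp1)=2>1 -> COPY to pp2. 3 ppages; refcounts: pp0:2 pp1:1 pp2:1
Op 3: write(P1, v1, 111). refcount(pp2)=1 -> write in place. 3 ppages; refcounts: pp0:2 pp1:1 pp2:1
Op 4: write(P1, v0, 136). refcount(pp0)=2>1 -> COPY to pp3. 4 ppages; refcounts: pp0:1 pp1:1 pp2:1 pp3:1
Op 5: read(P1, v0) -> 136. No state change.
Op 6: write(P1, v1, 175). refcount(pp2)=1 -> write in place. 4 ppages; refcounts: pp0:1 pp1:1 pp2:1 pp3:1
Op 7: fork(P1) -> P2. 4 ppages; refcounts: pp0:1 pp1:1 pp2:2 pp3:2
Op 8: write(P1, v1, 124). refcount(pp2)=2>1 -> COPY to pp4. 5 ppages; refcounts: pp0:1 pp1:1 pp2:1 pp3:2 pp4:1
Op 9: read(P1, v1) -> 124. No state change.

yes no yes no yes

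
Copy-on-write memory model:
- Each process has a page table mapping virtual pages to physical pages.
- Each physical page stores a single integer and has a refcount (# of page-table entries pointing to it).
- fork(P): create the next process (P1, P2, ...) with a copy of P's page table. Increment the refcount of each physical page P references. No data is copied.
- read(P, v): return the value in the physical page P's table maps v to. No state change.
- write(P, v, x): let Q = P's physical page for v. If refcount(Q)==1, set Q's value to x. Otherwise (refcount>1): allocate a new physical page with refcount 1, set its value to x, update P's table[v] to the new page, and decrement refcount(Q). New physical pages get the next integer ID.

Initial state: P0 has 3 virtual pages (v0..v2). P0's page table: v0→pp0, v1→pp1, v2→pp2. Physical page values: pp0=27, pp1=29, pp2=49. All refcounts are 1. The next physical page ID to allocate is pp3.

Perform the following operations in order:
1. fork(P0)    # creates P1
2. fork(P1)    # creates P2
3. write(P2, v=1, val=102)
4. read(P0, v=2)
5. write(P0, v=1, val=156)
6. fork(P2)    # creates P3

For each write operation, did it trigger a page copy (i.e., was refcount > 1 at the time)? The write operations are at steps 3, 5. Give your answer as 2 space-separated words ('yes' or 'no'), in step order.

Op 1: fork(P0) -> P1. 3 ppages; refcounts: pp0:2 pp1:2 pp2:2
Op 2: fork(P1) -> P2. 3 ppages; refcounts: pp0:3 pp1:3 pp2:3
Op 3: write(P2, v1, 102). refcount(pp1)=3>1 -> COPY to pp3. 4 ppages; refcounts: pp0:3 pp1:2 pp2:3 pp3:1
Op 4: read(P0, v2) -> 49. No state change.
Op 5: write(P0, v1, 156). refcount(pp1)=2>1 -> COPY to pp4. 5 ppages; refcounts: pp0:3 pp1:1 pp2:3 pp3:1 pp4:1
Op 6: fork(P2) -> P3. 5 ppages; refcounts: pp0:4 pp1:1 pp2:4 pp3:2 pp4:1

yes yes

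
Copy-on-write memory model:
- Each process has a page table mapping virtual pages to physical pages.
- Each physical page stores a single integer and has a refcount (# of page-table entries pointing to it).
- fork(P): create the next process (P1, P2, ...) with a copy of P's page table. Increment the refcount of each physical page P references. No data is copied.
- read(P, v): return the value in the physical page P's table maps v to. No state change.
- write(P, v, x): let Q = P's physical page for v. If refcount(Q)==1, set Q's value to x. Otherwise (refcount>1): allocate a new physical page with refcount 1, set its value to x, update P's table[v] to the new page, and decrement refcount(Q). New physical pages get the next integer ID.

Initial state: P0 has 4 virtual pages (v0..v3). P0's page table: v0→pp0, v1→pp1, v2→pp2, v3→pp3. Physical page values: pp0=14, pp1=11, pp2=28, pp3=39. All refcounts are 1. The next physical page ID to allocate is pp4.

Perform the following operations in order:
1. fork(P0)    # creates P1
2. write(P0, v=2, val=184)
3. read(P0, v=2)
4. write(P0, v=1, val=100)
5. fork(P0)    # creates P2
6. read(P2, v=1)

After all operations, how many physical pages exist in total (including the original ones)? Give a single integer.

Op 1: fork(P0) -> P1. 4 ppages; refcounts: pp0:2 pp1:2 pp2:2 pp3:2
Op 2: write(P0, v2, 184). refcount(pp2)=2>1 -> COPY to pp4. 5 ppages; refcounts: pp0:2 pp1:2 pp2:1 pp3:2 pp4:1
Op 3: read(P0, v2) -> 184. No state change.
Op 4: write(P0, v1, 100). refcount(pp1)=2>1 -> COPY to pp5. 6 ppages; refcounts: pp0:2 pp1:1 pp2:1 pp3:2 pp4:1 pp5:1
Op 5: fork(P0) -> P2. 6 ppages; refcounts: pp0:3 pp1:1 pp2:1 pp3:3 pp4:2 pp5:2
Op 6: read(P2, v1) -> 100. No state change.

Answer: 6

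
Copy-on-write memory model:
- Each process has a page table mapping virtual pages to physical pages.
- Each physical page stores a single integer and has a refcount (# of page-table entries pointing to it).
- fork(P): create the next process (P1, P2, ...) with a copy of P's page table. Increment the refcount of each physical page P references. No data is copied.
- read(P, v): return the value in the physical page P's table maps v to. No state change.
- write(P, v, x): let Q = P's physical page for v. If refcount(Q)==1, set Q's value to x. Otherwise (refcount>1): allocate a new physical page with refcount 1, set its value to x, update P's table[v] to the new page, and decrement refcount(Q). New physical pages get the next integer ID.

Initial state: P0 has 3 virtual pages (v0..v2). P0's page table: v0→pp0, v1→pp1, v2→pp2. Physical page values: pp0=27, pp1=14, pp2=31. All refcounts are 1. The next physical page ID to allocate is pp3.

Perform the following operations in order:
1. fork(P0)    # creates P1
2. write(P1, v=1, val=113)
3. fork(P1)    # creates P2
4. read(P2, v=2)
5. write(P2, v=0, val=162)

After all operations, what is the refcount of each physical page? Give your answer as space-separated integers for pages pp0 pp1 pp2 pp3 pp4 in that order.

Op 1: fork(P0) -> P1. 3 ppages; refcounts: pp0:2 pp1:2 pp2:2
Op 2: write(P1, v1, 113). refcount(pp1)=2>1 -> COPY to pp3. 4 ppages; refcounts: pp0:2 pp1:1 pp2:2 pp3:1
Op 3: fork(P1) -> P2. 4 ppages; refcounts: pp0:3 pp1:1 pp2:3 pp3:2
Op 4: read(P2, v2) -> 31. No state change.
Op 5: write(P2, v0, 162). refcount(pp0)=3>1 -> COPY to pp4. 5 ppages; refcounts: pp0:2 pp1:1 pp2:3 pp3:2 pp4:1

Answer: 2 1 3 2 1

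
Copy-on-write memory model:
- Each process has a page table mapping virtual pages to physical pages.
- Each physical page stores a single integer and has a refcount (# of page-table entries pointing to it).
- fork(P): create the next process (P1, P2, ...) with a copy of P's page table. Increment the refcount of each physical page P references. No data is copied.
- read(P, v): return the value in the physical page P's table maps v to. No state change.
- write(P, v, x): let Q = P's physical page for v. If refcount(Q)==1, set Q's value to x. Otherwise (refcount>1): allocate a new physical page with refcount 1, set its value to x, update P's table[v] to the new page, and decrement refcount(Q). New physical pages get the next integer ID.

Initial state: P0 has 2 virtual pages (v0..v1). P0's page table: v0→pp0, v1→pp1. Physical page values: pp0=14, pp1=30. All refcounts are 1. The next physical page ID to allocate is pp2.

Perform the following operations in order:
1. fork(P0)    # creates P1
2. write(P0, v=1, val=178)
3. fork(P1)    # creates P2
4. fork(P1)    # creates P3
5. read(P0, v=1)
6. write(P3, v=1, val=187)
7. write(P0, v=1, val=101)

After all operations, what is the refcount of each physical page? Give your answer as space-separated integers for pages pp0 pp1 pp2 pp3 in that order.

Op 1: fork(P0) -> P1. 2 ppages; refcounts: pp0:2 pp1:2
Op 2: write(P0, v1, 178). refcount(pp1)=2>1 -> COPY to pp2. 3 ppages; refcounts: pp0:2 pp1:1 pp2:1
Op 3: fork(P1) -> P2. 3 ppages; refcounts: pp0:3 pp1:2 pp2:1
Op 4: fork(P1) -> P3. 3 ppages; refcounts: pp0:4 pp1:3 pp2:1
Op 5: read(P0, v1) -> 178. No state change.
Op 6: write(P3, v1, 187). refcount(pp1)=3>1 -> COPY to pp3. 4 ppages; refcounts: pp0:4 pp1:2 pp2:1 pp3:1
Op 7: write(P0, v1, 101). refcount(pp2)=1 -> write in place. 4 ppages; refcounts: pp0:4 pp1:2 pp2:1 pp3:1

Answer: 4 2 1 1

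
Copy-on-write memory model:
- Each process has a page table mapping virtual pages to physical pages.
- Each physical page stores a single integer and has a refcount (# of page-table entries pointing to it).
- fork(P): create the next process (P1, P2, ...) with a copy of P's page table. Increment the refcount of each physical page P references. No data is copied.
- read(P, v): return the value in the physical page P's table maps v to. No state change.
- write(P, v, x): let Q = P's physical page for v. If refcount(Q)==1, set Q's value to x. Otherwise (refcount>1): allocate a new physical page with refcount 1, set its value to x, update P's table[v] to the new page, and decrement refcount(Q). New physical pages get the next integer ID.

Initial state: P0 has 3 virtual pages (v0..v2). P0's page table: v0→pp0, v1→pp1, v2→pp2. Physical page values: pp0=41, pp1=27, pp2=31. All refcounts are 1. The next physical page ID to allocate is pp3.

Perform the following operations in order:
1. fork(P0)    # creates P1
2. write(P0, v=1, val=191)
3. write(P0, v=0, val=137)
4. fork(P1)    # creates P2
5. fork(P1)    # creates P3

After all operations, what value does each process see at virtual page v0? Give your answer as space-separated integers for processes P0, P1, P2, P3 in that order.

Op 1: fork(P0) -> P1. 3 ppages; refcounts: pp0:2 pp1:2 pp2:2
Op 2: write(P0, v1, 191). refcount(pp1)=2>1 -> COPY to pp3. 4 ppages; refcounts: pp0:2 pp1:1 pp2:2 pp3:1
Op 3: write(P0, v0, 137). refcount(pp0)=2>1 -> COPY to pp4. 5 ppages; refcounts: pp0:1 pp1:1 pp2:2 pp3:1 pp4:1
Op 4: fork(P1) -> P2. 5 ppages; refcounts: pp0:2 pp1:2 pp2:3 pp3:1 pp4:1
Op 5: fork(P1) -> P3. 5 ppages; refcounts: pp0:3 pp1:3 pp2:4 pp3:1 pp4:1
P0: v0 -> pp4 = 137
P1: v0 -> pp0 = 41
P2: v0 -> pp0 = 41
P3: v0 -> pp0 = 41

Answer: 137 41 41 41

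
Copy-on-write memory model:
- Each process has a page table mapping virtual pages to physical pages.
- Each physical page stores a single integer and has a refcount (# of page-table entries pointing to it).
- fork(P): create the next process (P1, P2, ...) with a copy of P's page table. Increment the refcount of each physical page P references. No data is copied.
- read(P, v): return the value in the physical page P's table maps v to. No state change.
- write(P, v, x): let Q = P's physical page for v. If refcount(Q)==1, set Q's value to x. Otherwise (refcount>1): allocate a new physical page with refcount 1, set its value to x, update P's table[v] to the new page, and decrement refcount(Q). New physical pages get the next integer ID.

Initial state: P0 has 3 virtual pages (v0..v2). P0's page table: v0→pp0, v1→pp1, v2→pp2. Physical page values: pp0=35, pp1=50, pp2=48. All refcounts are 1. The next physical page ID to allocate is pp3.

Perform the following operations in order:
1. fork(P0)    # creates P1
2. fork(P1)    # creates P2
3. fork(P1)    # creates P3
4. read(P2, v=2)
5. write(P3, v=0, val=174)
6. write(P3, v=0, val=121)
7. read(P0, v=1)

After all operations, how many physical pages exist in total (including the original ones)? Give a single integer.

Op 1: fork(P0) -> P1. 3 ppages; refcounts: pp0:2 pp1:2 pp2:2
Op 2: fork(P1) -> P2. 3 ppages; refcounts: pp0:3 pp1:3 pp2:3
Op 3: fork(P1) -> P3. 3 ppages; refcounts: pp0:4 pp1:4 pp2:4
Op 4: read(P2, v2) -> 48. No state change.
Op 5: write(P3, v0, 174). refcount(pp0)=4>1 -> COPY to pp3. 4 ppages; refcounts: pp0:3 pp1:4 pp2:4 pp3:1
Op 6: write(P3, v0, 121). refcount(pp3)=1 -> write in place. 4 ppages; refcounts: pp0:3 pp1:4 pp2:4 pp3:1
Op 7: read(P0, v1) -> 50. No state change.

Answer: 4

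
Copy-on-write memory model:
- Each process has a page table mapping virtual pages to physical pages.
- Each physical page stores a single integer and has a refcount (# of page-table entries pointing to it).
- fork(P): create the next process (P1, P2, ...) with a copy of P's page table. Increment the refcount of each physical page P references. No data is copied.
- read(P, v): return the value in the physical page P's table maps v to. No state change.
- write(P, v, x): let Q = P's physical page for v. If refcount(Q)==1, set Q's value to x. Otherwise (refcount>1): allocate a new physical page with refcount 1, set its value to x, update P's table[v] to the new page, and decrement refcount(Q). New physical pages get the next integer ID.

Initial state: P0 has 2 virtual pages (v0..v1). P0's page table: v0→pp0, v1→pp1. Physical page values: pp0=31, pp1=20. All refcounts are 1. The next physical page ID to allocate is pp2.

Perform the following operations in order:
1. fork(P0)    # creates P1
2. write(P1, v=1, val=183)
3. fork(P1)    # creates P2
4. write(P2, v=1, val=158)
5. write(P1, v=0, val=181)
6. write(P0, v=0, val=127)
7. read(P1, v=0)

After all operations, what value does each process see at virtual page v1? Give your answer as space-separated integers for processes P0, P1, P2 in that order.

Answer: 20 183 158

Derivation:
Op 1: fork(P0) -> P1. 2 ppages; refcounts: pp0:2 pp1:2
Op 2: write(P1, v1, 183). refcount(pp1)=2>1 -> COPY to pp2. 3 ppages; refcounts: pp0:2 pp1:1 pp2:1
Op 3: fork(P1) -> P2. 3 ppages; refcounts: pp0:3 pp1:1 pp2:2
Op 4: write(P2, v1, 158). refcount(pp2)=2>1 -> COPY to pp3. 4 ppages; refcounts: pp0:3 pp1:1 pp2:1 pp3:1
Op 5: write(P1, v0, 181). refcount(pp0)=3>1 -> COPY to pp4. 5 ppages; refcounts: pp0:2 pp1:1 pp2:1 pp3:1 pp4:1
Op 6: write(P0, v0, 127). refcount(pp0)=2>1 -> COPY to pp5. 6 ppages; refcounts: pp0:1 pp1:1 pp2:1 pp3:1 pp4:1 pp5:1
Op 7: read(P1, v0) -> 181. No state change.
P0: v1 -> pp1 = 20
P1: v1 -> pp2 = 183
P2: v1 -> pp3 = 158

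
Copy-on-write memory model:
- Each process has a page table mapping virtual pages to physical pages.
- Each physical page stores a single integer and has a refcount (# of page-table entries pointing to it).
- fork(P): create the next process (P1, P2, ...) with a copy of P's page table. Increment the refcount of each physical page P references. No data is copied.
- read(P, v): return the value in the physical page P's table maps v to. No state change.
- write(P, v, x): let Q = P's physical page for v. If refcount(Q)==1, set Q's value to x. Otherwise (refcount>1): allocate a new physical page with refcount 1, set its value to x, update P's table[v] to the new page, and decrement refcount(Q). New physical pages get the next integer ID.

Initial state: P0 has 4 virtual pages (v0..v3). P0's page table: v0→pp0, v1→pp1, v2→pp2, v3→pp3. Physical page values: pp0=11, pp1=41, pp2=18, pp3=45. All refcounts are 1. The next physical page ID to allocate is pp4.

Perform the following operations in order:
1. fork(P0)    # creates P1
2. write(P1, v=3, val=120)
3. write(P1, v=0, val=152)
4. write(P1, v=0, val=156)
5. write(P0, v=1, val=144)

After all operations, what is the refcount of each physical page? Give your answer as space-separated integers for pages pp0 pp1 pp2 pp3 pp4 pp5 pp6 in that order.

Op 1: fork(P0) -> P1. 4 ppages; refcounts: pp0:2 pp1:2 pp2:2 pp3:2
Op 2: write(P1, v3, 120). refcount(pp3)=2>1 -> COPY to pp4. 5 ppages; refcounts: pp0:2 pp1:2 pp2:2 pp3:1 pp4:1
Op 3: write(P1, v0, 152). refcount(pp0)=2>1 -> COPY to pp5. 6 ppages; refcounts: pp0:1 pp1:2 pp2:2 pp3:1 pp4:1 pp5:1
Op 4: write(P1, v0, 156). refcount(pp5)=1 -> write in place. 6 ppages; refcounts: pp0:1 pp1:2 pp2:2 pp3:1 pp4:1 pp5:1
Op 5: write(P0, v1, 144). refcount(pp1)=2>1 -> COPY to pp6. 7 ppages; refcounts: pp0:1 pp1:1 pp2:2 pp3:1 pp4:1 pp5:1 pp6:1

Answer: 1 1 2 1 1 1 1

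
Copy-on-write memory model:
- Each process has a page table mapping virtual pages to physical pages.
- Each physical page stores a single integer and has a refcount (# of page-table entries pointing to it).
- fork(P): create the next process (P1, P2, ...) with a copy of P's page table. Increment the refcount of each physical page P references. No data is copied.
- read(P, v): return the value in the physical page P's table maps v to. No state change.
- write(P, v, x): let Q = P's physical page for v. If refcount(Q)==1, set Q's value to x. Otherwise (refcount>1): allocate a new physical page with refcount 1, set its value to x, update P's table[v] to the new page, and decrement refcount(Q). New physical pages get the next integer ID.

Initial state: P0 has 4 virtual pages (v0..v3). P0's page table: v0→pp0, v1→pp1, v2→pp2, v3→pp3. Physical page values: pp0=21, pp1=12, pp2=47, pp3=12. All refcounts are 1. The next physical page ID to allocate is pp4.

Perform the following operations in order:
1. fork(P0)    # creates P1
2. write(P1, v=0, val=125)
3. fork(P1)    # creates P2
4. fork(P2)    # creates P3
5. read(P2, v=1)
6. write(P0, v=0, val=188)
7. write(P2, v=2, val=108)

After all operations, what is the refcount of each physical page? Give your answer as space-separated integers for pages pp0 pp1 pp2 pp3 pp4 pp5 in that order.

Op 1: fork(P0) -> P1. 4 ppages; refcounts: pp0:2 pp1:2 pp2:2 pp3:2
Op 2: write(P1, v0, 125). refcount(pp0)=2>1 -> COPY to pp4. 5 ppages; refcounts: pp0:1 pp1:2 pp2:2 pp3:2 pp4:1
Op 3: fork(P1) -> P2. 5 ppages; refcounts: pp0:1 pp1:3 pp2:3 pp3:3 pp4:2
Op 4: fork(P2) -> P3. 5 ppages; refcounts: pp0:1 pp1:4 pp2:4 pp3:4 pp4:3
Op 5: read(P2, v1) -> 12. No state change.
Op 6: write(P0, v0, 188). refcount(pp0)=1 -> write in place. 5 ppages; refcounts: pp0:1 pp1:4 pp2:4 pp3:4 pp4:3
Op 7: write(P2, v2, 108). refcount(pp2)=4>1 -> COPY to pp5. 6 ppages; refcounts: pp0:1 pp1:4 pp2:3 pp3:4 pp4:3 pp5:1

Answer: 1 4 3 4 3 1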